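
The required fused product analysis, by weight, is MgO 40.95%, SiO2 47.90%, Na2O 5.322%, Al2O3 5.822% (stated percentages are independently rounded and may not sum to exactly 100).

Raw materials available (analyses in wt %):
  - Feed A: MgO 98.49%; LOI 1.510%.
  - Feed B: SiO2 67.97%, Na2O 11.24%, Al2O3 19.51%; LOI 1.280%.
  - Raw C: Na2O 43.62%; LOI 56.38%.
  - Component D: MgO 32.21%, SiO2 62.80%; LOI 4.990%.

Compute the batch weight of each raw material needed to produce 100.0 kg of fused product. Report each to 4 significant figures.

Batch per 100.0 kg fused product:
  Feed A: 27.20 kg
  Feed B: 29.84 kg
  Raw C: 4.511 kg
  Component D: 43.98 kg
Total batch = 105.5 kg; LOI loss = 5.531 kg; yield = 94.76%

Working values are shown, with 4-significant-digit rounding, within the worked lines — the whole derivation keeps exact precision at all times. A single rounding yields every reported value — all derived quantities are re-derived in exact precision (totals, the yield, the four compositions, ignition loss, glass mass) from the weighed amounts per 100.0 kg of glass exactly as shown in either problem or answer.
The oxide mass targets at 100.0 kg fused product:
  MgO: 40.95% × 100.0 = 40.95 kg
  SiO2: 47.90% × 100.0 = 47.90 kg
  Na2O: 5.322% × 100.0 = 5.322 kg
  Al2O3: 5.822% × 100.0 = 5.822 kg
Per-oxide balance check from the weights as reported, under the basis named above (oxide sums agree with the targets within answer rounding):
  MgO: 27.20·0.9849 + 43.98·0.3221 = 40.96 kg (target 40.95 kg)
  SiO2: 29.84·0.6797 + 43.98·0.6280 = 47.90 kg (target 47.90 kg)
  Na2O: 29.84·0.1124 + 4.511·0.4362 = 5.322 kg (target 5.322 kg)
  Al2O3: 29.84·0.1951 = 5.822 kg (target 5.822 kg)
The glass-mass cross-check: batch total minus LOI = 100.0 kg (oxide target masses add up to 99.99 kg; against the stated basis, 100.0 kg — a pure rounding effect).
Adding the batch up: Σ batch = 105.5 kg; loss to ignition Σ batch·LOI = 5.531 kg; yield = glass ÷ total batch = 94.76%.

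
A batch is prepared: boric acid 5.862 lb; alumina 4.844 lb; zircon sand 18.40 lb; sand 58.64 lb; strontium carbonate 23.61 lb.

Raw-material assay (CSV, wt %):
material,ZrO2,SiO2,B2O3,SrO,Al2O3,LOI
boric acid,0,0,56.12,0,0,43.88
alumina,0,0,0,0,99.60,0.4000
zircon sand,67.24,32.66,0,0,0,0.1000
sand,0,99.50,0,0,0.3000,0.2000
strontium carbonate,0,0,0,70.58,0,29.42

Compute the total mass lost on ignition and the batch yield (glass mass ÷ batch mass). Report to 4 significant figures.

Intermediates are displayed (rounded to four significant digits) across the worked steps — all arithmetic runs at full precision at every stage. Exactly one rounding is applied to each reported figure. All derived quantities, which include the yield, glass mass, LOI, the five compositions, totals, are carried in exact precision, exactly as printed in either problem or answer, using the weight values at 101.7 lb of glass.
Ignition loss by material:
  boric acid: 5.862 × 0.4388 = 2.572 lb
  alumina: 4.844 × 0.004000 = 0.01938 lb
  zircon sand: 18.40 × 0.001000 = 0.01840 lb
  sand: 58.64 × 0.002000 = 0.1173 lb
  strontium carbonate: 23.61 × 0.2942 = 6.946 lb
Total LOI = 9.673 lb
Glass = batch − LOI = 111.4 − 9.673 = 101.7 lb

LOI loss = 9.673 lb; glass = 101.7 lb; yield = 91.31%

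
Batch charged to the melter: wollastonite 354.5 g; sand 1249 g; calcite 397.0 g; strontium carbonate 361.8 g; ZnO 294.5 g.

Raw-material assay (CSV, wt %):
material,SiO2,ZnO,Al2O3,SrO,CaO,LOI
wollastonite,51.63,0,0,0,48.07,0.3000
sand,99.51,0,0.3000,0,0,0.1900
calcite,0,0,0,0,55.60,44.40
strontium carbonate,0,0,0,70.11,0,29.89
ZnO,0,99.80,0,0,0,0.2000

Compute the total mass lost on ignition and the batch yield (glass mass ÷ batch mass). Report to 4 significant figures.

The working math carries exact precision in every operation; in-progress results are shown (rounded to four significant digits) alongside each step; exactly one rounding is applied to each reported result. Derived quantities are carried in full float precision (the yield, ignition loss, totals, the five compositions, glass mass) from the batch weights on 2368 g of glass, as written in the question or the answer.
Material-by-material LOI:
  wollastonite: 354.5 × 0.003000 = 1.064 g
  sand: 1249 × 0.001900 = 2.373 g
  calcite: 397.0 × 0.4440 = 176.3 g
  strontium carbonate: 361.8 × 0.2989 = 108.1 g
  ZnO: 294.5 × 0.002000 = 0.5890 g
Total LOI = 288.4 g
Glass = batch − LOI = 2657 − 288.4 = 2368 g

LOI loss = 288.4 g; glass = 2368 g; yield = 89.14%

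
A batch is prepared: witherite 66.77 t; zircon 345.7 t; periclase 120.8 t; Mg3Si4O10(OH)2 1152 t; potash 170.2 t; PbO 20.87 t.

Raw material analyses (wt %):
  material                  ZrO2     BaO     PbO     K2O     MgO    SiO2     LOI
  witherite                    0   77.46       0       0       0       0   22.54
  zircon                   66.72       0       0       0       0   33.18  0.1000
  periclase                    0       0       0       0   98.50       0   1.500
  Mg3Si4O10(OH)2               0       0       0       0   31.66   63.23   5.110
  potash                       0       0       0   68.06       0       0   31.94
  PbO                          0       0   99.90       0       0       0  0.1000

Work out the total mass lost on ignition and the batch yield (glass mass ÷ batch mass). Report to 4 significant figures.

LOI loss = 130.5 t; glass = 1746 t; yield = 93.05%

The whole derivation carries full precision at all times; in-progress results are displayed (rounded to four significant figures) as written — a single rounding yields every reported figure — derived quantities are computed using the weight values per 1746 t of glass at full float precision (yield, the totals, LOI, six oxide percentages, glass mass) as quoted within question or answer.
Each material's LOI contribution:
  witherite: 66.77 × 0.2254 = 15.05 t
  zircon: 345.7 × 0.001000 = 0.3457 t
  periclase: 120.8 × 0.01500 = 1.812 t
  Mg3Si4O10(OH)2: 1152 × 0.05110 = 58.87 t
  potash: 170.2 × 0.3194 = 54.36 t
  PbO: 20.87 × 0.001000 = 0.02087 t
Total LOI = 130.5 t
Glass = batch − LOI = 1876 − 130.5 = 1746 t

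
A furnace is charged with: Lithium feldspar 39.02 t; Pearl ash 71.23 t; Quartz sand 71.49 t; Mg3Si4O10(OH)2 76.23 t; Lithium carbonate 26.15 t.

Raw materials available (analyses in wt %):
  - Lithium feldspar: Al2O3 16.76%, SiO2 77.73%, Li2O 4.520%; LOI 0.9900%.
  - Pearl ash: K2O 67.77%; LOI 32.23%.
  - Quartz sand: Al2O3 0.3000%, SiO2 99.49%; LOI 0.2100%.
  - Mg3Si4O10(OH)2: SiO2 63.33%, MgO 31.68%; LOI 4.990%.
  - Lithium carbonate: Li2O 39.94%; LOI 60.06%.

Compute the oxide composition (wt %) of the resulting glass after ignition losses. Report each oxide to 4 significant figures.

Rounding to four significant figures governs every working value as printed. The working math carries full float precision through the solve; every reported result undergoes a single rounding — all derived quantities, which include LOI, yield, the totals, net glass mass, the five compositions, are recomputed at full float precision, as quoted within the problem or answer text, from the batch weights on 241.1 t of glass.
Mass of each oxide from the mix:
  Al2O3: 39.02·0.1676 + 71.49·0.003000 = 6.754 t
  SiO2: 39.02·0.7773 + 71.49·0.9949 + 76.23·0.6333 = 149.7 t
  K2O: 71.23·0.6777 = 48.27 t
  Li2O: 39.02·0.04520 + 26.15·0.3994 = 12.21 t
  MgO: 76.23·0.3168 = 24.15 t
LOI: 39.02·0.009900 + 71.23·0.3223 + 71.49·0.002100 + 76.23·0.04990 + 26.15·0.6006 = 43.00 t
Resulting glass, batch − LOI: 284.1 − 43.00 = 241.1 t (matching Σ of the oxides)
wt %: oxide over glass, times 100

Glass mass = 241.1 t (batch 284.1 − LOI 43.00).
Composition: Al2O3 2.801%, SiO2 62.10%, K2O 20.02%, Li2O 5.063%, MgO 10.02%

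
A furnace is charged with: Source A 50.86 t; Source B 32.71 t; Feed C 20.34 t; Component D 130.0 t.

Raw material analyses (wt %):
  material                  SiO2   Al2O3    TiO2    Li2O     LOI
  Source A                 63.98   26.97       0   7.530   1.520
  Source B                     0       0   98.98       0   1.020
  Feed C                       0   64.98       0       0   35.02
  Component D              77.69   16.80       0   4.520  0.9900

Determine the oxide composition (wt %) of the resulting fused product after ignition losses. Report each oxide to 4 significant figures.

Glass mass = 224.4 t (batch 233.9 − LOI 9.517).
Composition: SiO2 59.51%, Al2O3 21.74%, TiO2 14.43%, Li2O 4.325%

Intermediates are shown, rounded to 4 significant digits, at each printed step; every computation runs at full float precision from first step to last. Every reported result sees exactly one rounding; derived quantities, including the four compositions, LOI, the totals, net glass mass, yield, are recomputed using the weight values per 224.4 t of glass in full float precision as quoted within question or answer.
Mass of each oxide from the mix:
  SiO2: 50.86·0.6398 + 130.0·0.7769 = 133.5 t
  Al2O3: 50.86·0.2697 + 20.34·0.6498 + 130.0·0.1680 = 48.77 t
  TiO2: 32.71·0.9898 = 32.38 t
  Li2O: 50.86·0.07530 + 130.0·0.04520 = 9.706 t
LOI: 50.86·0.01520 + 32.71·0.01020 + 20.34·0.3502 + 130.0·0.009900 = 9.517 t
batch − LOI leaves glass = 233.9 − 9.517 = 224.4 t (equal to the oxide-mass sum)
wt %: oxide over glass, times 100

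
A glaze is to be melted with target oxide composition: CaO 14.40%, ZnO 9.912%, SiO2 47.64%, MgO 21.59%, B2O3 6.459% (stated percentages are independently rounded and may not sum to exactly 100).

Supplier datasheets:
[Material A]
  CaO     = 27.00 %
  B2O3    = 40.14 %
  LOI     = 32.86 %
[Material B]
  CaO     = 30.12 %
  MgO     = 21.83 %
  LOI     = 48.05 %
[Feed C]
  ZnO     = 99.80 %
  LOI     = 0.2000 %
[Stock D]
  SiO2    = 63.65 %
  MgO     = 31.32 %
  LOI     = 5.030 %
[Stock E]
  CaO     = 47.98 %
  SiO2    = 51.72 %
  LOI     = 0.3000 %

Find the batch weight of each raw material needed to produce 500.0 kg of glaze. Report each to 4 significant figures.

Batch per 500.0 kg glaze:
  Material A: 80.46 kg
  Material B: 46.04 kg
  Feed C: 49.66 kg
  Stock D: 312.6 kg
  Stock E: 75.88 kg
Total batch = 564.6 kg; LOI loss = 64.61 kg; yield = 88.56%

Mid-chain values are displayed with 4-significant-digit rounding in the working; all arithmetic carries exact precision from first step to last — every reported figure is rounded a single time. All derived quantities (the five compositions, yield, LOI, net glass mass, totals) are rebuilt at exact precision using the weight values per 500.0 kg of glass exactly as printed in the question or the answer.
Per-oxide target masses for 500.0 kg glaze:
  CaO: 14.40% × 500.0 = 72.00 kg
  ZnO: 9.912% × 500.0 = 49.56 kg
  SiO2: 47.64% × 500.0 = 238.2 kg
  MgO: 21.59% × 500.0 = 108.0 kg
  B2O3: 6.459% × 500.0 = 32.30 kg
A balance pass over the oxides, with the batch weights as given, versus the basis set out (oxide sums agree with the targets within answer rounding):
  CaO: 80.46·0.2700 + 46.04·0.3012 + 75.88·0.4798 = 72.00 kg (target 72.00 kg)
  ZnO: 49.66·0.9980 = 49.56 kg (target 49.56 kg)
  SiO2: 312.6·0.6365 + 75.88·0.5172 = 238.2 kg (target 238.2 kg)
  MgO: 46.04·0.2183 + 312.6·0.3132 = 108.0 kg (target 108.0 kg)
  B2O3: 80.46·0.4014 = 32.30 kg (target 32.30 kg)
The glass-mass cross-check: total batch − LOI = 500.0 kg (the Σ of target masses is 500.0 kg; versus the stated basis of 500.0 kg — deltas are rounding alone).
Total batch = Σ batch = 564.6 kg; Σ batch·LOI gives LOI loss = 64.61 kg; as yield: glass ÷ batch → 88.56%.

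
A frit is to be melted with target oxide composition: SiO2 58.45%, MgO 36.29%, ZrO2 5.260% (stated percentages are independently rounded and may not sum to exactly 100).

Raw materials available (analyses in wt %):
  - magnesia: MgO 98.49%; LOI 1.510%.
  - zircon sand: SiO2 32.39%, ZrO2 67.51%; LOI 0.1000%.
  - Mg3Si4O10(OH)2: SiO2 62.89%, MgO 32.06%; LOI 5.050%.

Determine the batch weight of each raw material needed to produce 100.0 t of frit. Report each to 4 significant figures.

The whole derivation runs at full precision at each step; the intermediate values are displayed, rounded to four significant digits, in the printout. Each reported result carries a single rounding. All derived quantities (totals, net glass mass, LOI, the yield, three oxide percentages) are carried using the weight values at 100.0 t of glass at full float precision, as given in either problem or answer.
Target oxide masses per 100.0 t frit:
  SiO2: 58.45% × 100.0 = 58.45 t
  MgO: 36.29% × 100.0 = 36.29 t
  ZrO2: 5.260% × 100.0 = 5.260 t
Oxide-by-oxide audit applying the batch weights above, relative to the basis at hand (each sum matches its target mass net of answer rounding effects):
  SiO2: 7.791·0.3239 + 88.93·0.6289 = 58.45 t (target 58.45 t)
  MgO: 7.899·0.9849 + 88.93·0.3206 = 36.29 t (target 36.29 t)
  ZrO2: 7.791·0.6751 = 5.260 t (target 5.260 t)
Consistency of the glass mass: batch total minus LOI = 100.0 t (the Σ of target masses is 100.0 t; stated basis 100.0 t — a pure rounding effect).
Adding the batch up: Σ batch = 104.6 t; Σ batch·LOI gives LOI loss = 4.618 t; as yield: glass ÷ batch → 95.59%.

Batch per 100.0 t frit:
  magnesia: 7.899 t
  zircon sand: 7.791 t
  Mg3Si4O10(OH)2: 88.93 t
Total batch = 104.6 t; LOI loss = 4.618 t; yield = 95.59%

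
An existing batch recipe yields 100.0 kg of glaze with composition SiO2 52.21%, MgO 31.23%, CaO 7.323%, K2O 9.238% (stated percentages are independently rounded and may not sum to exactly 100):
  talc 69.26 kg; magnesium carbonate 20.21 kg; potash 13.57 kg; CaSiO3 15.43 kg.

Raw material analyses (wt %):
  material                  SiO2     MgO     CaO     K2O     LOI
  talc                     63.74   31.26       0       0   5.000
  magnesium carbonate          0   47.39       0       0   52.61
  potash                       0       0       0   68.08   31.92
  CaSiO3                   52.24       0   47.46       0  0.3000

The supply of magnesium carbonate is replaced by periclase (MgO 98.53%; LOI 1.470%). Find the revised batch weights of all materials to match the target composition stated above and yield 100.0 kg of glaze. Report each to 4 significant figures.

The whole derivation maintains exact precision throughout. Intermediates are shown rounded off to 4 significant figures at each printed step; every reported value includes exactly one rounding; all derived quantities are re-derived using the weight values per 100.0 kg of glass in full float precision (totals, ignition loss, yield, glass mass, four oxide percentages) exactly as shown in problem or answer.
Target oxide masses per 100.0 kg glaze:
  SiO2: 52.21% × 100.0 = 52.21 kg
  MgO: 31.23% × 100.0 = 31.23 kg
  CaO: 7.323% × 100.0 = 7.323 kg
  K2O: 9.238% × 100.0 = 9.238 kg
A balance pass over the oxides, from the weights as reported, on the stated basis (each sum matches its target mass modulo rounding of the values):
  SiO2: 69.26·0.6374 + 15.43·0.5224 = 52.21 kg (target 52.21 kg)
  MgO: 69.26·0.3126 + 9.721·0.9853 = 31.23 kg (target 31.23 kg)
  CaO: 15.43·0.4746 = 7.323 kg (target 7.323 kg)
  K2O: 13.57·0.6808 = 9.238 kg (target 9.238 kg)
Glass mass check: batch total minus LOI = 100.0 kg (the Σ of target masses is 100.0 kg; against the stated basis, 100.0 kg — gaps are rounding artifacts).
Adding the batch up: Σ batch = 108.0 kg; the LOI term Σ batch·LOI equals 7.984 kg; the yield ratio, glass ÷ batch: 92.61%.

Revised batch per 100.0 kg glaze:
  talc: 69.26 kg
  periclase: 9.721 kg
  potash: 13.57 kg
  CaSiO3: 15.43 kg
Total batch = 108.0 kg; LOI loss = 7.984 kg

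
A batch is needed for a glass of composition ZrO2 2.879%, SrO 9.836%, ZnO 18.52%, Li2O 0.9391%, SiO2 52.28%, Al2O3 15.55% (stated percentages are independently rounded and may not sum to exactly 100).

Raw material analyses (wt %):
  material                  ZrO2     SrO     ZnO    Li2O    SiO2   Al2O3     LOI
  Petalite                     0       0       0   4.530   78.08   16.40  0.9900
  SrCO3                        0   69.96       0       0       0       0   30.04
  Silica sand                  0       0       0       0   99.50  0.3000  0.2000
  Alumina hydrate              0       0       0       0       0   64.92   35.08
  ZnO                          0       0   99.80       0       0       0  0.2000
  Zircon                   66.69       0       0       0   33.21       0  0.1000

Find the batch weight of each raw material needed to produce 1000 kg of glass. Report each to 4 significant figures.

Intermediates appear rounded to four significant digits between the steps; all internal work holds exact precision end to end. Every reported number carries a single rounding; the derived quantities are recomputed starting from the weights per 1000 kg of glass at exact precision (the totals, the yield, ignition loss, glass mass, six oxide percentages) as quoted within either problem or answer.
The oxide mass targets at 1000 kg glass:
  ZrO2: 2.879% × 1000 = 28.79 kg
  SrO: 9.836% × 1000 = 98.36 kg
  ZnO: 18.52% × 1000 = 185.2 kg
  Li2O: 0.9391% × 1000 = 9.391 kg
  SiO2: 52.28% × 1000 = 522.8 kg
  Al2O3: 15.55% × 1000 = 155.5 kg
Balance tally, oxide-wise, given the weights on record, against the basis in use (sum by sum, the targets are met up to rounding of the answer):
  ZrO2: 43.17·0.6669 = 28.79 kg (target 28.79 kg)
  SrO: 140.6·0.6996 = 98.36 kg (target 98.36 kg)
  ZnO: 185.6·0.9980 = 185.2 kg (target 185.2 kg)
  Li2O: 207.3·0.04530 = 9.391 kg (target 9.391 kg)
  SiO2: 207.3·0.7808 + 348.3·0.9950 + 43.17·0.3321 = 522.8 kg (target 522.8 kg)
  Al2O3: 207.3·0.1640 + 348.3·0.003000 + 185.5·0.6492 = 155.5 kg (target 155.5 kg)
Glass-mass bookkeeping: net batch after ignition = 1000 kg (the targets, summed, come to 1000 kg; the stated basis being 1000 kg — any gap is answer rounding).
Batch total: Σ batch = 1110 kg; LOI removed, Σ of batch·LOI: 110.5 kg; glass ÷ batch gives a yield of 90.05%.

Batch per 1000 kg glass:
  Petalite: 207.3 kg
  SrCO3: 140.6 kg
  Silica sand: 348.3 kg
  Alumina hydrate: 185.5 kg
  ZnO: 185.6 kg
  Zircon: 43.17 kg
Total batch = 1110 kg; LOI loss = 110.5 kg; yield = 90.05%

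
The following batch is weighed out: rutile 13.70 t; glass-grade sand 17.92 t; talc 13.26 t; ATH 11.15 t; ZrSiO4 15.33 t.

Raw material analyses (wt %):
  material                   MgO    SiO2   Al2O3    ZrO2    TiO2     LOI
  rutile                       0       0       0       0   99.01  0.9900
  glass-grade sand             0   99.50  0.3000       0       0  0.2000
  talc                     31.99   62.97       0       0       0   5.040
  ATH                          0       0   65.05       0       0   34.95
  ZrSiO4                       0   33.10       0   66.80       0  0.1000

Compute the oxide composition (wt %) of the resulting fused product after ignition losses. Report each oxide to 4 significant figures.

Glass mass = 66.61 t (batch 71.36 − LOI 4.752).
Composition: MgO 6.368%, SiO2 46.92%, Al2O3 10.97%, ZrO2 15.37%, TiO2 20.36%

Intermediates appear (rounded to 4 significant digits) within the worked lines — each numeric step runs at exact precision through the solve — every reported figure is rounded a single time; all derived quantities, including the totals, net glass mass, the yield, the five compositions, ignition loss, are recomputed using the weight values at 66.61 t of glass at full precision as written in question or answer.
Delivered oxide masses:
  MgO: 13.26·0.3199 = 4.242 t
  SiO2: 17.92·0.9950 + 13.26·0.6297 + 15.33·0.3310 = 31.25 t
  Al2O3: 17.92·0.003000 + 11.15·0.6505 = 7.307 t
  ZrO2: 15.33·0.6680 = 10.24 t
  TiO2: 13.70·0.9901 = 13.56 t
LOI: 13.70·0.009900 + 17.92·0.002000 + 13.26·0.05040 + 11.15·0.3495 + 15.33·0.001000 = 4.752 t
Glass mass = batch − LOI = 71.36 − 4.752 = 66.61 t (the oxide masses sum to this)
wt %: oxide over glass, times 100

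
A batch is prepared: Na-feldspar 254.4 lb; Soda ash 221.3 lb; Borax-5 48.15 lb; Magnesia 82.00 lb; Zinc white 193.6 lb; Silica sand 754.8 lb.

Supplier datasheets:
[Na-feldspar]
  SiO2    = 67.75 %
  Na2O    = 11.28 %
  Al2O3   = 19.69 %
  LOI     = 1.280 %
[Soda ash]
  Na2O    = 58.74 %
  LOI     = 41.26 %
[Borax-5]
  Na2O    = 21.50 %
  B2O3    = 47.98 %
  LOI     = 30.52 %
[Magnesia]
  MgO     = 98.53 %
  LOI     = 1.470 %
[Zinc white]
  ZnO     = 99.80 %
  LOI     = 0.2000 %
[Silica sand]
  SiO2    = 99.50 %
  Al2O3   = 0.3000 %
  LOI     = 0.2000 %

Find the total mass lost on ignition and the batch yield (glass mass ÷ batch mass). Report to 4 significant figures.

LOI loss = 112.4 lb; glass = 1442 lb; yield = 92.77%

Values along the way are printed (rounded to 4 significant figures) in the printout. Every computation holds full precision at every stage — a single rounding finalizes every reported value. Derived quantities (totals, yield, the six compositions, glass mass, ignition loss) are recomputed using the weight values for 1442 lb of glass at exact precision, exactly as printed in the question or the answer.
LOI of each material in turn:
  Na-feldspar: 254.4 × 0.01280 = 3.256 lb
  Soda ash: 221.3 × 0.4126 = 91.31 lb
  Borax-5: 48.15 × 0.3052 = 14.70 lb
  Magnesia: 82.00 × 0.01470 = 1.205 lb
  Zinc white: 193.6 × 0.002000 = 0.3872 lb
  Silica sand: 754.8 × 0.002000 = 1.510 lb
Total LOI = 112.4 lb
Glass = batch − LOI = 1554 − 112.4 = 1442 lb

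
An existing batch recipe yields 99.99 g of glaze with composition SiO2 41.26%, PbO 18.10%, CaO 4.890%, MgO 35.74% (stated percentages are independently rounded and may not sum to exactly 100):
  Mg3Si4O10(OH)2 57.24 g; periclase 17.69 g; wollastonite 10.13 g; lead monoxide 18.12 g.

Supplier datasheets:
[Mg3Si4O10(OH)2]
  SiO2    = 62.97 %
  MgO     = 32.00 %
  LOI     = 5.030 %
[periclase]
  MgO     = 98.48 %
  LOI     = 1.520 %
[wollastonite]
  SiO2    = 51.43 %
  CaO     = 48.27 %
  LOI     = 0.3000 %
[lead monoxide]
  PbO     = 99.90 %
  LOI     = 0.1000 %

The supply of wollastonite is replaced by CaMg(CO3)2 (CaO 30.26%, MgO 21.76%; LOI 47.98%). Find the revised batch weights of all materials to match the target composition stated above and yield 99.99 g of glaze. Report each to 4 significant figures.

Revised batch per 99.99 g glaze:
  Mg3Si4O10(OH)2: 65.52 g
  periclase: 11.43 g
  CaMg(CO3)2: 16.16 g
  lead monoxide: 18.12 g
Total batch = 111.2 g; LOI loss = 11.24 g

In-progress results are displayed, with 4-significant-digit rounding, on the page. Full float precision is carried through the solve — a single rounding completes each reported value; derived quantities (the four compositions, totals, yield, glass mass, LOI) are computed using the weight values for 99.99 g of glass in full precision, as set out in problem or answer.
Per-oxide target masses for 99.99 g glaze:
  SiO2: 41.26% × 99.99 = 41.26 g
  PbO: 18.10% × 99.99 = 18.10 g
  CaO: 4.890% × 99.99 = 4.890 g
  MgO: 35.74% × 99.99 = 35.74 g
A balance pass over the oxides, working from each reported weight, at the basis given (summed amounts equal target values net of answer rounding effects):
  SiO2: 65.52·0.6297 = 41.26 g (target 41.26 g)
  PbO: 18.12·0.9990 = 18.10 g (target 18.10 g)
  CaO: 16.16·0.3026 = 4.890 g (target 4.890 g)
  MgO: 65.52·0.3200 + 11.43·0.9848 + 16.16·0.2176 = 35.74 g (target 35.74 g)
Consistency of the glass mass: net batch after ignition = 99.99 g (targets for the oxides total 99.98 g; against the stated basis, 99.99 g — differing by rounding only).
Adding the batch up: Σ batch = 111.2 g; LOI loss = Σ batch·LOI = 11.24 g; the yield ratio, glass ÷ batch: 89.89%.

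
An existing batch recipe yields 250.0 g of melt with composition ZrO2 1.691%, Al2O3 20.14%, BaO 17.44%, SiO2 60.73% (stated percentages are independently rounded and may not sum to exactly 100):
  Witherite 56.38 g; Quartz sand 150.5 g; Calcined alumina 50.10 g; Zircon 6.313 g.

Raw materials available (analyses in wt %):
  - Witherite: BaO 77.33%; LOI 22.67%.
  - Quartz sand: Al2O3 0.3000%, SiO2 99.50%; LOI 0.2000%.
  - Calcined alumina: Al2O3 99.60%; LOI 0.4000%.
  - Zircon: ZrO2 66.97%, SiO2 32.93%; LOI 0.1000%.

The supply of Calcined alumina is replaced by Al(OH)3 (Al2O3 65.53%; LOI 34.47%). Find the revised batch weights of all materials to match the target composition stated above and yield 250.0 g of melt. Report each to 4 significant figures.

Revised batch per 250.0 g melt:
  Witherite: 56.38 g
  Quartz sand: 150.5 g
  Al(OH)3: 76.15 g
  Zircon: 6.313 g
Total batch = 289.3 g; LOI loss = 39.34 g

Working values are printed (rounded to 4 significant figures) within the worked lines; the whole derivation holds exact precision through the solve; each reported result receives exactly one rounding; all derived quantities are computed using the weight values on 250.0 g of glass in full precision (glass mass, ignition loss, the totals, the yield, four oxide percentages) exactly as shown in question or answer.
Per-oxide target masses for 250.0 g melt:
  ZrO2: 1.691% × 250.0 = 4.228 g
  Al2O3: 20.14% × 250.0 = 50.35 g
  BaO: 17.44% × 250.0 = 43.60 g
  SiO2: 60.73% × 250.0 = 151.8 g
Sums-versus-targets review on the weights just shown, on the stated basis (target by target, the sums agree inside rounding margins):
  ZrO2: 6.313·0.6697 = 4.228 g (target 4.228 g)
  Al2O3: 150.5·0.003000 + 76.15·0.6553 = 50.35 g (target 50.35 g)
  BaO: 56.38·0.7733 = 43.60 g (target 43.60 g)
  SiO2: 150.5·0.9950 + 6.313·0.3293 = 151.8 g (target 151.8 g)
Glass mass check: Σ batch − LOI loss = 250.0 g (the targets, summed, come to 250.0 g; basis as stated: 250.0 g — gaps are rounding artifacts).
Whole-batch sum: Σ batch = 289.3 g; loss to ignition Σ batch·LOI = 39.34 g; yield = glass ÷ total batch = 86.40%.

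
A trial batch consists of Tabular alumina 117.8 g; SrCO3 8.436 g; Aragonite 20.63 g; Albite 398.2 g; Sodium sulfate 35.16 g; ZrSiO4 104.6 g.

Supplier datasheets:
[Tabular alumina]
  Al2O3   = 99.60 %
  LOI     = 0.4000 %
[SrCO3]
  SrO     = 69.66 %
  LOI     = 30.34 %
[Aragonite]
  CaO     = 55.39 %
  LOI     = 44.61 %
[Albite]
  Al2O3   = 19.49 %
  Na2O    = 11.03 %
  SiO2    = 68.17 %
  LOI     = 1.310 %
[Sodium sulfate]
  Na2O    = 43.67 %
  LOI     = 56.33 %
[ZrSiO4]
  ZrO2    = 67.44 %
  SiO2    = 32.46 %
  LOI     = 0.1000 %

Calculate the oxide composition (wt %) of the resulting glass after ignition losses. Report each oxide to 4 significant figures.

The working math carries full float precision in every operation — the intermediate values appear (rounded to 4 significant digits) within the worked lines; exactly one rounding goes into each reported result. The derived quantities are re-derived starting from the weights on 647.5 g of glass at full float precision (the totals, the yield, LOI, six oxide percentages, glass mass) exactly as shown in question or answer.
Oxide-by-oxide delivered mass:
  Al2O3: 117.8·0.9960 + 398.2·0.1949 = 194.9 g
  Na2O: 398.2·0.1103 + 35.16·0.4367 = 59.28 g
  ZrO2: 104.6·0.6744 = 70.54 g
  CaO: 20.63·0.5539 = 11.43 g
  SiO2: 398.2·0.6817 + 104.6·0.3246 = 305.4 g
  SrO: 8.436·0.6966 = 5.877 g
LOI: 117.8·0.004000 + 8.436·0.3034 + 20.63·0.4461 + 398.2·0.01310 + 35.16·0.5633 + 104.6·0.001000 = 37.36 g
batch − LOI leaves glass = 684.8 − 37.36 = 647.5 g (matching Σ of the oxides)
percent share: oxide ÷ glass, ×100

Glass mass = 647.5 g (batch 684.8 − LOI 37.36).
Composition: Al2O3 30.11%, Na2O 9.155%, ZrO2 10.90%, CaO 1.765%, SiO2 47.17%, SrO 0.9076%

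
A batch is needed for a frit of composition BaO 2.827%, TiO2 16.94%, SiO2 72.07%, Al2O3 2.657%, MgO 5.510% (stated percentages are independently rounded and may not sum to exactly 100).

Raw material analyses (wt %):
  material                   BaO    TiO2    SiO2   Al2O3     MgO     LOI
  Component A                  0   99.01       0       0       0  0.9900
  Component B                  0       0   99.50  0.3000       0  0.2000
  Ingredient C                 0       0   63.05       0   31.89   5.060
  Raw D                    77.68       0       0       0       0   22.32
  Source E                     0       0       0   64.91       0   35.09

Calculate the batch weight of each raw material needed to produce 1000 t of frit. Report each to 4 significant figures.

Batch per 1000 t frit:
  Component A: 171.1 t
  Component B: 614.8 t
  Ingredient C: 172.8 t
  Raw D: 36.39 t
  Source E: 38.09 t
Total batch = 1033 t; LOI loss = 33.16 t; yield = 96.79%

Rounding to four significant figures applies to each intermediate as displayed — the whole derivation holds exact precision at every stage — every reported figure takes exactly one rounding. All derived quantities are re-derived at full precision (ignition loss, totals, glass mass, five oxide percentages, yield) from the weighed amounts at 1000 t of glass precisely as stated by either problem or answer.
Oxide mass targets, per 1000 t frit:
  BaO: 2.827% × 1000 = 28.27 t
  TiO2: 16.94% × 1000 = 169.4 t
  SiO2: 72.07% × 1000 = 720.7 t
  Al2O3: 2.657% × 1000 = 26.57 t
  MgO: 5.510% × 1000 = 55.10 t
Verifying the oxide balance using the reported weights, against the basis in use (oxide sums agree with the targets within answer rounding):
  BaO: 36.39·0.7768 = 28.27 t (target 28.27 t)
  TiO2: 171.1·0.9901 = 169.4 t (target 169.4 t)
  SiO2: 614.8·0.9950 + 172.8·0.6305 = 720.7 t (target 720.7 t)
  Al2O3: 614.8·0.003000 + 38.09·0.6491 = 26.57 t (target 26.57 t)
  MgO: 172.8·0.3189 = 55.11 t (target 55.10 t)
Mass balance on the glass: total charge less LOI = 1000 t (targets for the oxides total 1000 t; against the stated basis, 1000 t — differing by rounding only).
Adding the batch up: Σ batch = 1033 t; loss to ignition Σ batch·LOI = 33.16 t; the yield ratio, glass ÷ batch: 96.79%.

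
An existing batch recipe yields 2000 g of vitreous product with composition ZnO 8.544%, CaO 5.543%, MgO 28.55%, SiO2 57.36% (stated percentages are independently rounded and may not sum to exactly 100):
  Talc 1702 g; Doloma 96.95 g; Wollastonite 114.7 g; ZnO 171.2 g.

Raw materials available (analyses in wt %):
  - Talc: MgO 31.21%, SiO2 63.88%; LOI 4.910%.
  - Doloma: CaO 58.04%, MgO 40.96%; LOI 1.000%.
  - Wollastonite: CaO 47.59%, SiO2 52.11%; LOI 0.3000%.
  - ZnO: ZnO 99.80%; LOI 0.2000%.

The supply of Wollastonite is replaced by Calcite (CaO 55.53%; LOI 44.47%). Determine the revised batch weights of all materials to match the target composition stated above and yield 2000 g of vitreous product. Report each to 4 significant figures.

Revised batch per 2000 g vitreous product:
  Talc: 1796 g
  Doloma: 25.66 g
  Calcite: 172.8 g
  ZnO: 171.2 g
Total batch = 2166 g; LOI loss = 165.6 g

The intermediate values are printed, with 4-significant-digit rounding, at each printed step; all arithmetic holds full precision end to end; every reported result carries a single rounding — all derived quantities are re-derived from the weighed amounts at 2000 g of glass in full precision (yield, glass mass, the four compositions, LOI, totals) as given in question or answer.
Target oxide masses per 2000 g vitreous product:
  ZnO: 8.544% × 2000 = 170.9 g
  CaO: 5.543% × 2000 = 110.9 g
  MgO: 28.55% × 2000 = 571.0 g
  SiO2: 57.36% × 2000 = 1147 g
A balance pass over the oxides, on the weights just shown, at the basis given (every target is met by its sum once rounding is allowed for):
  ZnO: 171.2·0.9980 = 170.9 g (target 170.9 g)
  CaO: 25.66·0.5804 + 172.8·0.5553 = 110.8 g (target 110.9 g)
  MgO: 1796·0.3121 + 25.66·0.4096 = 571.0 g (target 571.0 g)
  SiO2: 1796·0.6388 = 1147 g (target 1147 g)
Glass-mass sanity pass: the batch minus its LOI: 2000 g (the targets, summed, come to 2000 g; against the stated basis, 2000 g — differing by rounding only).
Batch grand total — Σ batch = 2166 g; LOI loss = Σ batch·LOI = 165.6 g; yield, glass over the total, = 92.35%.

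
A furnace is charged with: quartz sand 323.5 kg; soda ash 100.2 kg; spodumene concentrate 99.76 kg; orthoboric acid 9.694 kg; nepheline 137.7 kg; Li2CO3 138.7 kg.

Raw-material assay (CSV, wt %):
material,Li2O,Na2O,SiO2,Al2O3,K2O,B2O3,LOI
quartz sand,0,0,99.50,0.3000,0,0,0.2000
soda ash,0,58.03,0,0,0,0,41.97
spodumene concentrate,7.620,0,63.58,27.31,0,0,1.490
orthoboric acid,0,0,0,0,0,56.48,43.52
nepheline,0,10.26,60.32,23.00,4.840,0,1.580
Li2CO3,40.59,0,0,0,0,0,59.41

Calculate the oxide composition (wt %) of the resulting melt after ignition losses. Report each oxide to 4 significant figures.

All internal work keeps full precision at each step; working values appear with 4-significant-digit rounding within the worked lines. Every reported number takes exactly one rounding — derived quantities are re-derived starting from the weights for 676.6 kg of glass in full float precision (ignition loss, the six compositions, totals, net glass mass, yield), as quoted within problem or answer.
What the batch supplies per oxide:
  Li2O: 99.76·0.07620 + 138.7·0.4059 = 63.90 kg
  Na2O: 100.2·0.5803 + 137.7·0.1026 = 72.27 kg
  SiO2: 323.5·0.9950 + 99.76·0.6358 + 137.7·0.6032 = 468.4 kg
  Al2O3: 323.5·0.003000 + 99.76·0.2731 + 137.7·0.2300 = 59.89 kg
  K2O: 137.7·0.04840 = 6.665 kg
  B2O3: 9.694·0.5648 = 5.475 kg
LOI: 323.5·0.002000 + 100.2·0.4197 + 99.76·0.01490 + 9.694·0.4352 + 137.7·0.01580 + 138.7·0.5941 = 133.0 kg
Resulting glass, batch − LOI: 809.6 − 133.0 = 676.6 kg (consistent with Σ oxide mass)
each oxide over glass, ×100, is wt %

Glass mass = 676.6 kg (batch 809.6 − LOI 133.0).
Composition: Li2O 9.445%, Na2O 10.68%, SiO2 69.23%, Al2O3 8.851%, K2O 0.9851%, B2O3 0.8093%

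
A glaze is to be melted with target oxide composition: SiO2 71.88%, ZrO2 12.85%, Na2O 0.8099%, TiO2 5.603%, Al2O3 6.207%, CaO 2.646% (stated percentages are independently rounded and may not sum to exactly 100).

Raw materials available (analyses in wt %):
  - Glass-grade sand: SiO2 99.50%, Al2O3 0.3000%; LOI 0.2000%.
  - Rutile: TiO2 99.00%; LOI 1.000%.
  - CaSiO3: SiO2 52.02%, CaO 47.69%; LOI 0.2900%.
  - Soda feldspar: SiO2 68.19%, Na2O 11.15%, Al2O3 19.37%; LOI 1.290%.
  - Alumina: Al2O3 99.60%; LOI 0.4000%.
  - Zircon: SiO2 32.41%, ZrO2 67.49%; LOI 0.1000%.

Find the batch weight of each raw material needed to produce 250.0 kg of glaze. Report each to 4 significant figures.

Batch per 250.0 kg glaze:
  Glass-grade sand: 145.4 kg
  Rutile: 14.15 kg
  CaSiO3: 13.87 kg
  Soda feldspar: 18.16 kg
  Alumina: 11.61 kg
  Zircon: 47.60 kg
Total batch = 250.8 kg; LOI loss = 0.8008 kg; yield = 99.68%

The whole derivation maintains full float precision from first step to last. The intermediate values are shown rounded to 4 significant figures at each printed step; every reported figure receives exactly one rounding — derived quantities are re-derived at exact precision (six oxide percentages, the totals, yield, net glass mass, LOI) from the batch weights at 250.0 kg of glass, exactly as printed in the problem or the answer.
Per-oxide target masses for 250.0 kg glaze:
  SiO2: 71.88% × 250.0 = 179.7 kg
  ZrO2: 12.85% × 250.0 = 32.12 kg
  Na2O: 0.8099% × 250.0 = 2.025 kg
  TiO2: 5.603% × 250.0 = 14.01 kg
  Al2O3: 6.207% × 250.0 = 15.52 kg
  CaO: 2.646% × 250.0 = 6.615 kg
Oxide-by-oxide audit per the reported batch figures, under the basis named above (each sum matches its target mass net of answer rounding effects):
  SiO2: 145.4·0.9950 + 13.87·0.5202 + 18.16·0.6819 + 47.60·0.3241 = 179.7 kg (target 179.7 kg)
  ZrO2: 47.60·0.6749 = 32.13 kg (target 32.12 kg)
  Na2O: 18.16·0.1115 = 2.025 kg (target 2.025 kg)
  TiO2: 14.15·0.9900 = 14.01 kg (target 14.01 kg)
  Al2O3: 145.4·0.003000 + 18.16·0.1937 + 11.61·0.9960 = 15.52 kg (target 15.52 kg)
  CaO: 13.87·0.4769 = 6.615 kg (target 6.615 kg)
Mass balance on the glass: the batch minus its LOI: 250.0 kg (the Σ of target masses is 250.0 kg; the stated basis being 250.0 kg — differing by rounding only).
Whole-batch sum: Σ batch = 250.8 kg; the LOI term Σ batch·LOI equals 0.8008 kg; as yield: glass ÷ batch → 99.68%.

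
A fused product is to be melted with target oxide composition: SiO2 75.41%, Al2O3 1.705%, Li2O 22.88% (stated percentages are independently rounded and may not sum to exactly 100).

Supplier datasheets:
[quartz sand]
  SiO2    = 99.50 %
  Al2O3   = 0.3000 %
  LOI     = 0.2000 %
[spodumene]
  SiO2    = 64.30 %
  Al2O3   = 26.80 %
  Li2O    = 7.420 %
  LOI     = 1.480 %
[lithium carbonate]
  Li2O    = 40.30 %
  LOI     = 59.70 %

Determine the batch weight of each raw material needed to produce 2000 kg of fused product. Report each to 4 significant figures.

The intermediate values appear, with 4-significant-digit rounding, when written out — the working math maintains exact precision from first step to last — each reported value includes exactly one rounding; the derived quantities, which include the totals, ignition loss, net glass mass, the yield, the three compositions, are recomputed at full float precision, precisely as stated by either problem or answer, from the batch weights for 2000 kg of glass.
Oxide mass targets, per 2000 kg fused product:
  SiO2: 75.41% × 2000 = 1508 kg
  Al2O3: 1.705% × 2000 = 34.10 kg
  Li2O: 22.88% × 2000 = 457.6 kg
Balance tally, oxide-wise, applying the batch weights above, under the basis named above (every target is met by its sum given rounding of the digits):
  SiO2: 1444·0.9950 + 111.1·0.6430 = 1508 kg (target 1508 kg)
  Al2O3: 1444·0.003000 + 111.1·0.2680 = 34.11 kg (target 34.10 kg)
  Li2O: 111.1·0.07420 + 1115·0.4030 = 457.6 kg (target 457.6 kg)
Mass balance on the glass: Σ batch − LOI loss = 2000 kg (the Σ of target masses is 2000 kg; basis as stated: 2000 kg — differing by rounding only).
Whole-batch sum: Σ batch = 2670 kg; the LOI term Σ batch·LOI equals 670.2 kg; glass ÷ batch gives a yield of 74.90%.

Batch per 2000 kg fused product:
  quartz sand: 1444 kg
  spodumene: 111.1 kg
  lithium carbonate: 1115 kg
Total batch = 2670 kg; LOI loss = 670.2 kg; yield = 74.90%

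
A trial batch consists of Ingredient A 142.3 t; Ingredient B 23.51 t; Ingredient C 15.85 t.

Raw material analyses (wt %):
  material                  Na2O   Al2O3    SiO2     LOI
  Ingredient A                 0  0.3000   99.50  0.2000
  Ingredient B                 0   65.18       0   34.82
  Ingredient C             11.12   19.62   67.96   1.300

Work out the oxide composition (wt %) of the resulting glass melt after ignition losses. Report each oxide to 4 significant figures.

Glass mass = 173.0 t (batch 181.7 − LOI 8.677).
Composition: Na2O 1.019%, Al2O3 10.90%, SiO2 88.08%

Each numeric step runs at full precision all the way through; working values appear with 4-significant-figure rounding within the worked lines; each reported result is rounded a single time. The derived quantities are re-derived starting from the weights per 173.0 t of glass in full precision (net glass mass, three oxide percentages, LOI, yield, the totals) as written in the problem or the answer.
Oxide masses out of the charge:
  Na2O: 15.85·0.1112 = 1.763 t
  Al2O3: 142.3·0.003000 + 23.51·0.6518 + 15.85·0.1962 = 18.86 t
  SiO2: 142.3·0.9950 + 15.85·0.6796 = 152.4 t
LOI: 142.3·0.002000 + 23.51·0.3482 + 15.85·0.01300 = 8.677 t
Glass = total batch minus LOI = 181.7 − 8.677 = 173.0 t (= Σ oxide masses)
each wt % is 100 × oxide ÷ glass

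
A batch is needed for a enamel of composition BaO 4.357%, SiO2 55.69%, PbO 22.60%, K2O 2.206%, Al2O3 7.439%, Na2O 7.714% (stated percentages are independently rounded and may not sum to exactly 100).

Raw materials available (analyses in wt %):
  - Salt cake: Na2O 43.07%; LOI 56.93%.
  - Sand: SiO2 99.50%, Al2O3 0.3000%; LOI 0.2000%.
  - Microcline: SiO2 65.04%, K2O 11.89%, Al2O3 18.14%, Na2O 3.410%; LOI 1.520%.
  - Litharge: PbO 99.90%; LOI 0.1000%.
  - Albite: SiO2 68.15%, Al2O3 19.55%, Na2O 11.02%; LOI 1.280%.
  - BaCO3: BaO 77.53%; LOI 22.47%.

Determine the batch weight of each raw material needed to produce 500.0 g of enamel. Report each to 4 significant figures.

The working math carries exact precision at every stage. In-progress results are shown with 4-significant-figure rounding in the printout; every reported result takes a single rounding; the derived quantities (glass mass, LOI, six oxide percentages, yield, the totals) are recomputed using the weight values for 500.0 g of glass at exact precision, as written in the problem or the answer.
Oxide mass targets, per 500.0 g enamel:
  BaO: 4.357% × 500.0 = 21.78 g
  SiO2: 55.69% × 500.0 = 278.4 g
  PbO: 22.60% × 500.0 = 113.0 g
  K2O: 2.206% × 500.0 = 11.03 g
  Al2O3: 7.439% × 500.0 = 37.20 g
  Na2O: 7.714% × 500.0 = 38.57 g
Verifying the oxide balance applying the batch weights above, versus the basis set out (each sum matches its target mass within answer rounding):
  BaO: 28.10·0.7753 = 21.79 g (target 21.78 g)
  SiO2: 149.4·0.9950 + 92.77·0.6504 + 101.9·0.6815 = 278.4 g (target 278.4 g)
  PbO: 113.1·0.9990 = 113.0 g (target 113.0 g)
  K2O: 92.77·0.1189 = 11.03 g (target 11.03 g)
  Al2O3: 149.4·0.003000 + 92.77·0.1814 + 101.9·0.1955 = 37.20 g (target 37.20 g)
  Na2O: 56.14·0.4307 + 92.77·0.03410 + 101.9·0.1102 = 38.57 g (target 38.57 g)
Glass-mass sanity pass: whole batch net of LOI = 500.0 g (targets for the oxides total 500.0 g; the stated basis being 500.0 g — rounding explains the deltas).
Batch grand total — Σ batch = 541.4 g; the LOI term Σ batch·LOI equals 41.40 g; as yield: glass ÷ batch → 92.35%.

Batch per 500.0 g enamel:
  Salt cake: 56.14 g
  Sand: 149.4 g
  Microcline: 92.77 g
  Litharge: 113.1 g
  Albite: 101.9 g
  BaCO3: 28.10 g
Total batch = 541.4 g; LOI loss = 41.40 g; yield = 92.35%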